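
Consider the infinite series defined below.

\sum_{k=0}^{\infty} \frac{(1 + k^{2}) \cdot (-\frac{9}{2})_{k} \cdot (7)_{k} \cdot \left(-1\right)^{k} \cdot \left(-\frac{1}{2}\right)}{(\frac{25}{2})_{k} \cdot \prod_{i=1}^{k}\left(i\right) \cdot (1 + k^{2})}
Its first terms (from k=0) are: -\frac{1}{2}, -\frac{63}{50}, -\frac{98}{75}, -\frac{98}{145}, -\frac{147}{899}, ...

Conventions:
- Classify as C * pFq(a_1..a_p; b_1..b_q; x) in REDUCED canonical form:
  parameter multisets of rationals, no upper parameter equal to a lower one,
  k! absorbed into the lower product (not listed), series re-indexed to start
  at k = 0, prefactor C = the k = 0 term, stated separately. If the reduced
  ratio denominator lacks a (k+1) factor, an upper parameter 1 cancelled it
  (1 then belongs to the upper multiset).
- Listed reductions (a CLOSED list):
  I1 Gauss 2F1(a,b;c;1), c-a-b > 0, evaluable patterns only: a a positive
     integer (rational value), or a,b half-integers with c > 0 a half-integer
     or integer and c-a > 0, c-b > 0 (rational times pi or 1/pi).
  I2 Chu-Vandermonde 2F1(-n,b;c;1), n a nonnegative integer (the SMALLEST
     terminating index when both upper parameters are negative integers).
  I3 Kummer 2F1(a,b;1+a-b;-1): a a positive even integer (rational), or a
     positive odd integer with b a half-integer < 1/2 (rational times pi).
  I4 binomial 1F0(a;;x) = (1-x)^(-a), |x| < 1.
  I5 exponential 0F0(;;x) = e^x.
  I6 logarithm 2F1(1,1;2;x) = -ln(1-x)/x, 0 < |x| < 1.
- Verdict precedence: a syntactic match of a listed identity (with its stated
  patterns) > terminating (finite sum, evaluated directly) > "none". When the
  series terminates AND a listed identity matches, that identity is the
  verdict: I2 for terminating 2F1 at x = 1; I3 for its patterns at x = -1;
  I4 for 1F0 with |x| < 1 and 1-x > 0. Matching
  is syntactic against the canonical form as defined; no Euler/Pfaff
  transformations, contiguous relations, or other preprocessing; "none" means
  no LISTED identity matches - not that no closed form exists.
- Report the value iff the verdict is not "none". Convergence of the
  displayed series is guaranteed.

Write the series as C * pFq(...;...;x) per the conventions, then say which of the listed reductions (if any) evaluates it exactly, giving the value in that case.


Structural cue: t_0 = -\frac{1}{2} here, and the product of the first k integers (C = -1/2, x = -1) is k!.
Step ratio: r(k) = -1 * (k-\frac{9}{2}) (k+7) / [(k+\frac{25}{2}) (k+1)] - rational in k. x = -1; t_0 = -\frac{1}{2}; negate the roots.

With C = -\frac{1}{2}: the canonical form is 2F1(-\frac{9}{2}, 7; \frac{25}{2}; -1). Verdict: Kummer (I3) fires (x = -1; c = \frac{25}{2} equals 1+a-b for upper {-\frac{9}{2}, 7}: listed pattern). Hence: \left(-\frac{334639305}{268435456}\right) \cdot \pi.


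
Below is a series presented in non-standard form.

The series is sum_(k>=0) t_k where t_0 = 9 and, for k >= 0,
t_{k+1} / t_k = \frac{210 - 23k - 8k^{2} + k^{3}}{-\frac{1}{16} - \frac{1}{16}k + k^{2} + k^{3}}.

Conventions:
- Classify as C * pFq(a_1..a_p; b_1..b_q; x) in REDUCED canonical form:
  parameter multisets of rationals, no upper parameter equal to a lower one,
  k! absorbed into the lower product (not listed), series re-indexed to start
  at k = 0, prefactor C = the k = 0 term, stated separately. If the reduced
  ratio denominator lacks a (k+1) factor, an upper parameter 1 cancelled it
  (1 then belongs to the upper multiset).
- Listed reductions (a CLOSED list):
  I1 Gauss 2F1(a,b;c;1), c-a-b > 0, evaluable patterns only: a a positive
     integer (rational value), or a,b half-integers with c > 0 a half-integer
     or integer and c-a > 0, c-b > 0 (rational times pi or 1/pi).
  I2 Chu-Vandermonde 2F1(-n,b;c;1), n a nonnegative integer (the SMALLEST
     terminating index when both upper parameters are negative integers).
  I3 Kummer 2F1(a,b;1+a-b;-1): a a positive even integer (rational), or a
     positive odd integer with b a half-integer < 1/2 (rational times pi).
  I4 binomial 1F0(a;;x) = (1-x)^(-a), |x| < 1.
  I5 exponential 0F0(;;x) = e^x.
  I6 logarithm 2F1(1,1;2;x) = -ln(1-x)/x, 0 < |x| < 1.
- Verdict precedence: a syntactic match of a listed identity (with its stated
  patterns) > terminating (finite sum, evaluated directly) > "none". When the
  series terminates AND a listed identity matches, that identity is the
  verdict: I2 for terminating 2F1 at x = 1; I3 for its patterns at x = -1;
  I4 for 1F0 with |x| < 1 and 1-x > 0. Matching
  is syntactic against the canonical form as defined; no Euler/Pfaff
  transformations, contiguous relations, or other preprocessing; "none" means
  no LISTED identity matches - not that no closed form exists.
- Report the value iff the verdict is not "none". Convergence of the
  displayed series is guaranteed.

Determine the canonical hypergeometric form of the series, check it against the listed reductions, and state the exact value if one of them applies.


At argument 1: a 3F2 with upper {-7, -6, 5}, lower {-\frac{1}{4}, \frac{1}{4}}, scaled by C = 9. Verdict: terminating - upper -6 stops the sum at k = 6; the 7 terms are added exactly. Exact value: -\frac{9270578892747}{46189}.

Structural cue: x = 1 and roots of the ratio polynomials (prefactor 9) are the negated parameters.
Adjacent-term ratio: r(k) = 1 * (k-7) (k-6) (k+5) / [(k-\frac{1}{4}) (k+\frac{1}{4}) (k+1)] ; factor over Q: parameters, x = 1, and C = 9.


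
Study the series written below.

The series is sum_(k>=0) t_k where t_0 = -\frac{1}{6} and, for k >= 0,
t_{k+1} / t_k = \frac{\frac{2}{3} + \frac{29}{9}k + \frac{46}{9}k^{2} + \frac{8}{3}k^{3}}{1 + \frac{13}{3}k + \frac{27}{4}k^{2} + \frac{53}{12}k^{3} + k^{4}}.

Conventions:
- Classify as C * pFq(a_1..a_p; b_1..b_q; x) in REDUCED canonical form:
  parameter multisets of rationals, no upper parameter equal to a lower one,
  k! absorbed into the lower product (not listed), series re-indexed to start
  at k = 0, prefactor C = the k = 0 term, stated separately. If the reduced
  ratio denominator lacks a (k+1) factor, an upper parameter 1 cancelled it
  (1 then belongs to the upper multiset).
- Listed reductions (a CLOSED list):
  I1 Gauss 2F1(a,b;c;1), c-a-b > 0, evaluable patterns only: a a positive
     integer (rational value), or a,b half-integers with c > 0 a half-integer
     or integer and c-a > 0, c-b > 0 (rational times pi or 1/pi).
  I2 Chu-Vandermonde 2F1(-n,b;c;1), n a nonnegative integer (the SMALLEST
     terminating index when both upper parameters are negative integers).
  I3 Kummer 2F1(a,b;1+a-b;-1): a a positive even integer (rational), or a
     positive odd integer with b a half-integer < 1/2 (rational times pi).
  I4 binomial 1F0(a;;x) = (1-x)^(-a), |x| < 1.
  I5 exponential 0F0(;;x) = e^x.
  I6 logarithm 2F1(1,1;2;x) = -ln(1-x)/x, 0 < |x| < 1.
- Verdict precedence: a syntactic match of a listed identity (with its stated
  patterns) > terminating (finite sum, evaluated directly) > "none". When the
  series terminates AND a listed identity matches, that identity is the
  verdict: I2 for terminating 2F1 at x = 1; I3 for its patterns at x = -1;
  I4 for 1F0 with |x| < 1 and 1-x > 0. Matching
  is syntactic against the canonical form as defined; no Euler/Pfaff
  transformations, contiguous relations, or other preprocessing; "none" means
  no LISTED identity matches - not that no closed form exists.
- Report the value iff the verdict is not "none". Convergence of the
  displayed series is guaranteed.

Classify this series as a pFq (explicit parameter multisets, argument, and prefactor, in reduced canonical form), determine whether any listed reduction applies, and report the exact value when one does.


Prefactor -\frac{1}{6}, argument \frac{8}{3}: 1F1 with upper {\frac{1}{2}} over lower {2}. Verdict: none - this 1F1 at x = \frac{8}{3} matches no listed pattern, and upper {\frac{1}{2}} holds no stopper.

Key step: from the first term -\frac{1}{6}: cancel k + 2/3 from the displayed ratio first; then prefactor -1/6.
Step ratio: r(k) = \frac{8}{3} * (k+\frac{1}{2}) / [(k+2) (k+1)] - rational; roots negated = parameters, x = \frac{8}{3}, C = -\frac{1}{6}.


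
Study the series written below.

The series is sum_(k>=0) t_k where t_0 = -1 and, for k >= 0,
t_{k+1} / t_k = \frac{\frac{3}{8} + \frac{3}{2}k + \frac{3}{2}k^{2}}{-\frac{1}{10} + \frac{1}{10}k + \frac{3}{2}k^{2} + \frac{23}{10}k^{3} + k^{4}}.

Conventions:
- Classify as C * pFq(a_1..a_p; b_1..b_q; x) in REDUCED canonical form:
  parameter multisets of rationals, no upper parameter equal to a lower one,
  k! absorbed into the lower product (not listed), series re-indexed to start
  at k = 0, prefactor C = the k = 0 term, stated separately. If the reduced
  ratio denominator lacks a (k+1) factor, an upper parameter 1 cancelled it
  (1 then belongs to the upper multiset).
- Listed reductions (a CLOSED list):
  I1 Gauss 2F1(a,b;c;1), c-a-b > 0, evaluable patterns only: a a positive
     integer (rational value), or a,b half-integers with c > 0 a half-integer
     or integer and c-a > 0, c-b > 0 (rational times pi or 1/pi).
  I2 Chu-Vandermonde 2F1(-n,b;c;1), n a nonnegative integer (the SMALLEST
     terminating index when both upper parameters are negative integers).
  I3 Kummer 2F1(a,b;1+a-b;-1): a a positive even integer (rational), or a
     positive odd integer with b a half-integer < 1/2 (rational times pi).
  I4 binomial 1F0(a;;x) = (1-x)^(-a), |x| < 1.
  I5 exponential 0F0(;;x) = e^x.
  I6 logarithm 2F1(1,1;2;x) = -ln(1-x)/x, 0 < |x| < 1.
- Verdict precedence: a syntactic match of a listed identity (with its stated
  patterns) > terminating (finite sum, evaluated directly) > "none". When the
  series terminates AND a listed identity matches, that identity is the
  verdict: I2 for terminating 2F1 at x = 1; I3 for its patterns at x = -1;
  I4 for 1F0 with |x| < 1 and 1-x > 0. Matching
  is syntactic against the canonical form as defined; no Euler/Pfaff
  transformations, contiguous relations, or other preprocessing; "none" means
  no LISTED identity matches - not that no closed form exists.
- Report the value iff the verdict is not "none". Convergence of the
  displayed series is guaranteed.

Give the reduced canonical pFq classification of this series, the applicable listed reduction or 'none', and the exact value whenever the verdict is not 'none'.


Classification (C = -1): 1F2 with upper {\frac{1}{2}}, lower {-\frac{1}{5}, 1}, argument x = \frac{3}{2}. Verdict: no listed reduction: x = \frac{3}{2} and upper {\frac{1}{2}} fail every I1-I6 pattern.

The tell: t_0 being -1, cancel k + 1/2 from the displayed ratio first; then C = -1, x = 3/2.
Term ratio: r(k) = \frac{3}{2} * (k+\frac{1}{2}) / [(k-\frac{1}{5}) (k+1) (k+1)] - rational; roots negated = parameters, x = \frac{3}{2}, C = -1.


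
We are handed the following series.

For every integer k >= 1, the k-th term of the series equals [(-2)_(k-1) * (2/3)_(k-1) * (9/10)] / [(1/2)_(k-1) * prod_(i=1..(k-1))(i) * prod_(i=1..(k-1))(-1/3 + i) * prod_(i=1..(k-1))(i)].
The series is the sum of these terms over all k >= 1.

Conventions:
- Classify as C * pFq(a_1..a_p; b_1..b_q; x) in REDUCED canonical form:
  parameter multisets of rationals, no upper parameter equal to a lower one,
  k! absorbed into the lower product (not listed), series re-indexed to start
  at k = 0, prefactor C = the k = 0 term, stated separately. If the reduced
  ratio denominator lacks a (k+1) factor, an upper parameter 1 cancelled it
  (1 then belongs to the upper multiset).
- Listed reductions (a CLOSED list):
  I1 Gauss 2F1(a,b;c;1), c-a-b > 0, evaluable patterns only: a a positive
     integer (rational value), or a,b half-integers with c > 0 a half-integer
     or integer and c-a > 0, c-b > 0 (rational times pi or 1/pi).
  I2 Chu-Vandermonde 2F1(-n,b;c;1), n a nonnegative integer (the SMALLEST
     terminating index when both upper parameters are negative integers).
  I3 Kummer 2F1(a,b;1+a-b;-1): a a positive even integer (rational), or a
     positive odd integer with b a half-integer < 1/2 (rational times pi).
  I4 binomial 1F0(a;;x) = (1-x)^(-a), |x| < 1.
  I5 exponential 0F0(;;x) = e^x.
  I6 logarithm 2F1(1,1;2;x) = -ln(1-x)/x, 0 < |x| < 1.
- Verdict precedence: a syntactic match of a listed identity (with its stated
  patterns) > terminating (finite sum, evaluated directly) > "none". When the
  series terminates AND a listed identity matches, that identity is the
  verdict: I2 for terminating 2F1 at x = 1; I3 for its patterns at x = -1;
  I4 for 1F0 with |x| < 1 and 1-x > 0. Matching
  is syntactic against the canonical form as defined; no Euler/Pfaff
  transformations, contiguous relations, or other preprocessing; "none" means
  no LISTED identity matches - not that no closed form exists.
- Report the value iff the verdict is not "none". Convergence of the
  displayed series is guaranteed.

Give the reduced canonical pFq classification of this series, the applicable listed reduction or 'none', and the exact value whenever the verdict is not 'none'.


This is 9/10 * 1F2(-2; 1/2, 1; 1) in reduced canonical form. Verdict: terminating. (-2)_k vanishes past k = 2, leaving a 3-term sum, computed directly. Hence: -21/10.

The tell: t_0 being 9/10, the parameter 2/3 appears in both the upper and lower lists and cancels.
Ratio: r(k) = 1 * (k-2) / [(k+1/2) (k+1) (k+1)] - poly over poly, x = 1 from leading terms; C = 9/10 at k = 0.


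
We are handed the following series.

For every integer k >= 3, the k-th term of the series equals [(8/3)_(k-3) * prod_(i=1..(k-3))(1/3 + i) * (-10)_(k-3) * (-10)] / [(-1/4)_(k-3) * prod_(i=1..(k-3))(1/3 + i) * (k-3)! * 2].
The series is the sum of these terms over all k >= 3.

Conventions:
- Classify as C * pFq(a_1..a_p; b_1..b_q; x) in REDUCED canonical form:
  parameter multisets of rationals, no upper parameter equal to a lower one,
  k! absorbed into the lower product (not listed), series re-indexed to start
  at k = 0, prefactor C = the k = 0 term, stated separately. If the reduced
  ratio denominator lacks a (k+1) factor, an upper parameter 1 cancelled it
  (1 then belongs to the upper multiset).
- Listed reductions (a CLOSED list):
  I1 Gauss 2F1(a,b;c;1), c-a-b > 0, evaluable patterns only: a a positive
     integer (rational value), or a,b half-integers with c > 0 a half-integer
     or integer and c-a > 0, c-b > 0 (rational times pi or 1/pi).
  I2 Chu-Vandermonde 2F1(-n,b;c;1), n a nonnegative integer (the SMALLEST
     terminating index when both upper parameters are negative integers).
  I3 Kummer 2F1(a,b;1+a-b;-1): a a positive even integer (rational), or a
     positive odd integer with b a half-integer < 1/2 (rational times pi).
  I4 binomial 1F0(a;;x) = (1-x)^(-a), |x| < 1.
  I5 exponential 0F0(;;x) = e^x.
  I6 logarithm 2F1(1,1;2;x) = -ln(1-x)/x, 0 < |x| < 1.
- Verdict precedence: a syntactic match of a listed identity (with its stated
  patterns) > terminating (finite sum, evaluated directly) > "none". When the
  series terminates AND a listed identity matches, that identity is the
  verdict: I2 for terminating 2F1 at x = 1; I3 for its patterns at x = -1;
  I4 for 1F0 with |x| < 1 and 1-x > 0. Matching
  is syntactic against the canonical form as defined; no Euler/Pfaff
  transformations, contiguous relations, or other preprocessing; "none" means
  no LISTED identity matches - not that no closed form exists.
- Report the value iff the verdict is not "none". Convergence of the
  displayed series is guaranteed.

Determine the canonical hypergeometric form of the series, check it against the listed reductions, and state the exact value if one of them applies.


Prefactor -5, argument 1: 2F1 with upper {-10, 8/3} over lower {-1/4}. Verdict at x = 1: Vandermonde's identity (I2) matches (terminating 2F1 at x = 1 with n = 10, b = 8/3, c = -1/4). Sum: -374831275/8451506223.

Key observation: x = 1 and the parameter 4/3 appears in both the upper and lower lists and cancels.
Adjacent-term ratio: r(k) = 1 * (k-10) (k+8/3) / [(k-1/4) (k+1)] ; factor over Q: parameters, x = 1, and C = -5.


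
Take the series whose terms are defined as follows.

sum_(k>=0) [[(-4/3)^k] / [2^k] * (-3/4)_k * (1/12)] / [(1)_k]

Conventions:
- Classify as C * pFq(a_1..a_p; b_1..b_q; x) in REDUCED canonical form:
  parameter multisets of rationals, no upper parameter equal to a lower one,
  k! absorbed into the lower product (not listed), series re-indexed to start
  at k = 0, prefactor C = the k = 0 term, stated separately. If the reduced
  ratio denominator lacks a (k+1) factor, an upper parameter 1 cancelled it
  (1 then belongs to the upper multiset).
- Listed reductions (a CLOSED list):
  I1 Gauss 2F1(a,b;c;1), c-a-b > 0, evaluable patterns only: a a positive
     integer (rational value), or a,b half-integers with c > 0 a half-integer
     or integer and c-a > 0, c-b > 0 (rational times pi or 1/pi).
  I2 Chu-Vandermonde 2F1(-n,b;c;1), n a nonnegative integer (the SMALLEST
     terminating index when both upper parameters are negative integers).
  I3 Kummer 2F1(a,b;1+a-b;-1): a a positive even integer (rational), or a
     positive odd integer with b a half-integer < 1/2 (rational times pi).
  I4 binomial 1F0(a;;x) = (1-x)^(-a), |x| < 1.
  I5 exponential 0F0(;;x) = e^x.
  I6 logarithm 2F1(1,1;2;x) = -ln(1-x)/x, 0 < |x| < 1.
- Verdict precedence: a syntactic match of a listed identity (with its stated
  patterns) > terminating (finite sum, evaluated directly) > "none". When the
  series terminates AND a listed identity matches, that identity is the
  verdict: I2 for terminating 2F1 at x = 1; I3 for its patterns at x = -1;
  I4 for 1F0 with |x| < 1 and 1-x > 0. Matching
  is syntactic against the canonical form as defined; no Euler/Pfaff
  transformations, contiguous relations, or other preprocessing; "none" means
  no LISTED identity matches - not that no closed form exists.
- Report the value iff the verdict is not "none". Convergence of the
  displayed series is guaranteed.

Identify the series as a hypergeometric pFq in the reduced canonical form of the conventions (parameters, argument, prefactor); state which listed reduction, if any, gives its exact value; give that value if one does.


This is 1/12 * 1F0(-3/4; -; -2/3) in reduced canonical form. Verdict: the I4 binomial reduction applies (the 1F0 binomial series: exponent 3/4, x = -2/3). Its exact value is (1/12) * (5/3)^(3/4).

Key step: t_0 being 1/12, (1)_k (prefactor 1/12) is k! itself.
Consecutive-term ratio: r(k) = (-2/3) * (k-3/4) / [(k+1)] - poly over poly, x = (-2/3) from leading terms; C = 1/12 at k = 0.


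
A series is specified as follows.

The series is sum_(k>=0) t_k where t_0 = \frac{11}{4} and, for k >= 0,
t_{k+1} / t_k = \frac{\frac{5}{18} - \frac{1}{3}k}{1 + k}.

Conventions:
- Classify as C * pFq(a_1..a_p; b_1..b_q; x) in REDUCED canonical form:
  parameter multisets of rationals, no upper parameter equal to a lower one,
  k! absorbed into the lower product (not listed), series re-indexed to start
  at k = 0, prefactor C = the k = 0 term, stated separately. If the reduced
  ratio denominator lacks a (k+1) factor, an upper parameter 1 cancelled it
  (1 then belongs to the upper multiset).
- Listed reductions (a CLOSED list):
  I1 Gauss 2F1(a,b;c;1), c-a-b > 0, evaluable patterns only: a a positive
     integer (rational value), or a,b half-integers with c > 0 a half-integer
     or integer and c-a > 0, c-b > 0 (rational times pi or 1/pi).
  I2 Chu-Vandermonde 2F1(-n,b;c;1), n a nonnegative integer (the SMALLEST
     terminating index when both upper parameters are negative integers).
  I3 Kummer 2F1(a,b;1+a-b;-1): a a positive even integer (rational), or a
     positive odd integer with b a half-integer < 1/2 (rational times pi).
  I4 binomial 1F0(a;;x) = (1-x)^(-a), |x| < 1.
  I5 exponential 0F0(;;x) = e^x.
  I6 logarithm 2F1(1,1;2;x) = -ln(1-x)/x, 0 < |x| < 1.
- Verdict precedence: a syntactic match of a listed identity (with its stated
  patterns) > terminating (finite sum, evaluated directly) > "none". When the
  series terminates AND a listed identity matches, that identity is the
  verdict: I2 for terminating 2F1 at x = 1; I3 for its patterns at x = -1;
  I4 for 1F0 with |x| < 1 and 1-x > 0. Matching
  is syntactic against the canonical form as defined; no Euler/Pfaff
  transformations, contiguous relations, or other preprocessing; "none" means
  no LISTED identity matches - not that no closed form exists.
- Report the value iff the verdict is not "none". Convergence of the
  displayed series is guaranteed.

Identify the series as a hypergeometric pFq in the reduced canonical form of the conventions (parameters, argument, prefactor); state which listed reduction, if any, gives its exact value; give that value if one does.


Classification (C = \frac{11}{4}): 1F0 with upper {-\frac{5}{6}}, lower {-}, argument x = -\frac{1}{3}. Verdict at x = -\frac{1}{3}: the I4 binomial reduction matches (the 1F0 binomial series: exponent 5/6, x = -\frac{1}{3}). Value: \frac{11}{4} \cdot \left(\frac{4}{3}\right)^{\frac{5}{6}}.

Key step: with t_0 = \frac{11}{4}, factor the ratio over Q (C = 11/4): negated roots = parameters.
Term ratio: r(k) = -\frac{1}{3} * (k-\frac{5}{6}) / [(k+1)] - rational in k. x = -\frac{1}{3}; t_0 = \frac{11}{4}; negate the roots.


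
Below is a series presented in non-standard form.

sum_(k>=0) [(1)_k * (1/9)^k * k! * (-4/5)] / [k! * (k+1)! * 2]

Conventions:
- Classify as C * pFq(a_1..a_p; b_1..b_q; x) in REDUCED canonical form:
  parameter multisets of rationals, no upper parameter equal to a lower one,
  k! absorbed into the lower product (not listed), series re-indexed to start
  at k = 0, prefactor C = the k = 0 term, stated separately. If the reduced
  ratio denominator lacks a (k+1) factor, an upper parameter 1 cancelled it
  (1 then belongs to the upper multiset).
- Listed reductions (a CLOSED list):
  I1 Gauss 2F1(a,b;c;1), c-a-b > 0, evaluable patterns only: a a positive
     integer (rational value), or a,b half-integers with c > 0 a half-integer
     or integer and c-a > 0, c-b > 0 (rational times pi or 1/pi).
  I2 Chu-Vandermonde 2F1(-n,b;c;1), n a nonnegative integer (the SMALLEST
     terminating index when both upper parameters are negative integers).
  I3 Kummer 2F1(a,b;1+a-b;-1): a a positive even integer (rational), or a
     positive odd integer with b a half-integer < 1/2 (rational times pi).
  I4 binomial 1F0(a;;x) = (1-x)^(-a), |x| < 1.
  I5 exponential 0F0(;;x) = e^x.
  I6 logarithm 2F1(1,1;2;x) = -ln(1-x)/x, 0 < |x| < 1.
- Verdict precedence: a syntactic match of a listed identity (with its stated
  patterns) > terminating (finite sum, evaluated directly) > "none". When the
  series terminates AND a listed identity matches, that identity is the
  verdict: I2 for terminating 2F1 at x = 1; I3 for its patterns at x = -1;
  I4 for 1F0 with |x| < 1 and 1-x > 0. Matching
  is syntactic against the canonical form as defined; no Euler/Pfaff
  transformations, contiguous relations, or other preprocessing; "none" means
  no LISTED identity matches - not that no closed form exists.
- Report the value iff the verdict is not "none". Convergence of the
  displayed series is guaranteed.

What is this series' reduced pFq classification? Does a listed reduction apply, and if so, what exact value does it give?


Canonical form: C = -2/5 times 2F1 with upper {1, 1}, lower {2}, x = 1/9. Verdict: this is the logarithmic series (I6) (the logarithm: parameters (1,1;2), x = 1/9). Sum: (18/5) * ln(8/9).

Key step: from the first term -2/5: the denominator's factorial ratio (prefactor -2/5) is a lower Pochhammer.
Consecutive-term ratio: r(k) = (1/9) * (k+1) (k+1) / [(k+2) (k+1)] ; factor over Q: parameters, x = (1/9), and C = -2/5.


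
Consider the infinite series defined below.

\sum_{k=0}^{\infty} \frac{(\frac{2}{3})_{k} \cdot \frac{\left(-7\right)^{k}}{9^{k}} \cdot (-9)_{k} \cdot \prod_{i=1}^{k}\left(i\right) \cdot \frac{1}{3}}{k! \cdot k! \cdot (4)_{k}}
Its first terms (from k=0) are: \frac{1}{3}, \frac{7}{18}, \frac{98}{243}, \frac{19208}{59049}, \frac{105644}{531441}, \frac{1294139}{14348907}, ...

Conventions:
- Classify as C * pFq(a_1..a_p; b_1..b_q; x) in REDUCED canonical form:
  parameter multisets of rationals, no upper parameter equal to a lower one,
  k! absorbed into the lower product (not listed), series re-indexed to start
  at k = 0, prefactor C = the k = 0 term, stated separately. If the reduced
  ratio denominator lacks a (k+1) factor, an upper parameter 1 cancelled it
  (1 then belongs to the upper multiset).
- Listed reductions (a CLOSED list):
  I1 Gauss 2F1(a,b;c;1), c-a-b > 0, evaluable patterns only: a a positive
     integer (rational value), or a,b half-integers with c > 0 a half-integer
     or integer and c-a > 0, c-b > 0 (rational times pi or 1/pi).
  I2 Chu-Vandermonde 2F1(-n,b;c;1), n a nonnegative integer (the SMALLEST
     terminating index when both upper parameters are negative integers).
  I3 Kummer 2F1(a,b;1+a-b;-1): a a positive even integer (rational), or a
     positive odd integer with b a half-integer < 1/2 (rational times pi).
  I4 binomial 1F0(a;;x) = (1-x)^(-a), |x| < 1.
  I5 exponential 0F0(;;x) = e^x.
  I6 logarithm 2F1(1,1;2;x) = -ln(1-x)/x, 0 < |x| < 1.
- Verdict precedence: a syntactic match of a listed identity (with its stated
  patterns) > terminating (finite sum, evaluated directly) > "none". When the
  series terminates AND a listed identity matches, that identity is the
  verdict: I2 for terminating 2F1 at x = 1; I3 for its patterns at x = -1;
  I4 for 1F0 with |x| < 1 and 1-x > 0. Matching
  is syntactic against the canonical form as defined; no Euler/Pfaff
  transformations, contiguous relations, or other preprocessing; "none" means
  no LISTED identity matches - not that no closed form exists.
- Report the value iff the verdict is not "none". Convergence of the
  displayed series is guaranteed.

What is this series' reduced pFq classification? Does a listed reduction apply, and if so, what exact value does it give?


The tell: with t_0 = \frac{1}{3}, the denominator's factorial ratio (prefactor 1/3) is a lower Pochhammer.
Adjacent-term ratio: r(k) = -\frac{7}{9} * (k-9) (k+\frac{2}{3}) / [(k+4) (k+1)] - rational; roots negated = parameters, x = -\frac{7}{9}, C = \frac{1}{3}.

x = -\frac{7}{9} here; the reduced form reads 2F1, upper {-9, \frac{2}{3}}, lower {4}, C = \frac{1}{3}. Verdict: terminating - upper -9 stops the sum at k = 9; the 10 terms are added exactly. Its exact value is \frac{3292284333901013}{1853020188851841}.


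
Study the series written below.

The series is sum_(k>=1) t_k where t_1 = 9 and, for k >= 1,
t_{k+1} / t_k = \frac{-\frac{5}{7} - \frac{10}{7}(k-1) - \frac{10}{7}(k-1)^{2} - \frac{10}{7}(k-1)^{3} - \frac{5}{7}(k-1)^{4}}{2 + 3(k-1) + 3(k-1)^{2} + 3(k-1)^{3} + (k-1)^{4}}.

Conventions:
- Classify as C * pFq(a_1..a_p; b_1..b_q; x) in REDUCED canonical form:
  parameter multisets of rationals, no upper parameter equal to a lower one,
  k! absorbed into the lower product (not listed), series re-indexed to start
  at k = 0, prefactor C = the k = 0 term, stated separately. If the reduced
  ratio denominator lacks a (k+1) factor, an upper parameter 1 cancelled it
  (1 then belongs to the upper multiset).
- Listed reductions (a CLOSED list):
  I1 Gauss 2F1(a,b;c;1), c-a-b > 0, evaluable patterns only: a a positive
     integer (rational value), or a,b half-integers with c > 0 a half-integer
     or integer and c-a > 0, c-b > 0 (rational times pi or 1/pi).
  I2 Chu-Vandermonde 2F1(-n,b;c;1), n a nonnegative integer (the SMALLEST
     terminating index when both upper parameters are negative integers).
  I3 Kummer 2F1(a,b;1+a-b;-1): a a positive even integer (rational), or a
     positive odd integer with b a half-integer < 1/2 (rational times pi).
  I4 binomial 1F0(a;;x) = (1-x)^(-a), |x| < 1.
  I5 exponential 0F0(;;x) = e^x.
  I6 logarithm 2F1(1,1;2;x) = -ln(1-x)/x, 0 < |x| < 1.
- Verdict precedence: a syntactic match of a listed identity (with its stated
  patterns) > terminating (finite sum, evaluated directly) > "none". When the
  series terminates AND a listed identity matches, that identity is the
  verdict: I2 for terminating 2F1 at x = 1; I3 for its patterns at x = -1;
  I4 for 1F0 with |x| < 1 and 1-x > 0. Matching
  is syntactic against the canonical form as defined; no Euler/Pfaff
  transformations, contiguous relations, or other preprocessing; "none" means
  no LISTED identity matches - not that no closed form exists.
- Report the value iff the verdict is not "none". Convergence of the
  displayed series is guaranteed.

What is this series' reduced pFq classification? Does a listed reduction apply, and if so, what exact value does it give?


The series (x = -\frac{5}{7}) is 2F1: upper {1, 1}, lower {2}, prefactor 9. Verdict: this is the logarithmic series (I6) (the logarithm: parameters (1,1;2), x = -\frac{5}{7}). Exact value: \frac{63}{5} \cdot \ln\left(\frac{12}{7}\right).

Structural cue: from the first term 9: factor the ratio over Q (prefactor 9): negated roots = parameters.
Term ratio: r(k) = -\frac{5}{7} * (k+1) (k+1) / [(k+2) (k+1)] - rational in k. x = -\frac{5}{7}; t_0 = 9; negate the roots.


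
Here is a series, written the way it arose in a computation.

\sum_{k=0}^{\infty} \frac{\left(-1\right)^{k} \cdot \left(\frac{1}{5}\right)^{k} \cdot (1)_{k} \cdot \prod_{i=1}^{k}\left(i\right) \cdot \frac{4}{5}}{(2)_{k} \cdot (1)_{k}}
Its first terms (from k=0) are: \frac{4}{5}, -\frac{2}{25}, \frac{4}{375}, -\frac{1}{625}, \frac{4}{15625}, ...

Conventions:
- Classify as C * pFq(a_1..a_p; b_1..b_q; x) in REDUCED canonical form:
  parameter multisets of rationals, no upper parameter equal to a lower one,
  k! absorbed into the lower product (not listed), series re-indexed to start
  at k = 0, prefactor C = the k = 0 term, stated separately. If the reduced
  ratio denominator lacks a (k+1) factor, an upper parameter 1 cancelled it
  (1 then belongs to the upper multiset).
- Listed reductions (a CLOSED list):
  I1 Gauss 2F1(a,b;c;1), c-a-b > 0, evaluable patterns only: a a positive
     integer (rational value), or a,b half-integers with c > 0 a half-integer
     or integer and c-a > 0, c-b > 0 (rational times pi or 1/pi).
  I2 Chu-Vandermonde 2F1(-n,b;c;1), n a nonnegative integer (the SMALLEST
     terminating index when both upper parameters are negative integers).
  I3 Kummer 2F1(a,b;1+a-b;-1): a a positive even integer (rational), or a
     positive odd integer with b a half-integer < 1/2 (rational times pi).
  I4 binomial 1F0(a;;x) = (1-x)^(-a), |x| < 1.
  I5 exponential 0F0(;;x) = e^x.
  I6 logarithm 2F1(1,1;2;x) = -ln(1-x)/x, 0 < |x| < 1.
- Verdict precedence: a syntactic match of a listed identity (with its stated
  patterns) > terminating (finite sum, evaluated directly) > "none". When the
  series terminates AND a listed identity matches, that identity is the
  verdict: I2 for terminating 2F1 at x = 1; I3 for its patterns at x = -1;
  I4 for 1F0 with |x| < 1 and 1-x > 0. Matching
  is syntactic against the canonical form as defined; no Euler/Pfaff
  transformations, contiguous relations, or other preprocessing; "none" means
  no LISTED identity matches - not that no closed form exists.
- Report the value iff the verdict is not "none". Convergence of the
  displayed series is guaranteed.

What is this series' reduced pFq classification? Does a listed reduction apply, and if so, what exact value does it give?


Key step: with t_0 = \frac{4}{5}, the (-1)^k factor (C = 4/5, x = -1/5) folds into the argument's sign.
Adjacent-term ratio: r(k) = -\frac{1}{5} * (k+1) (k+1) / [(k+2) (k+1)] - poly over poly, x = -\frac{1}{5} from leading terms; C = \frac{4}{5} at k = 0.

Prefactor \frac{4}{5}, argument -\frac{1}{5}: 2F1 with upper {1, 1} over lower {2}. Verdict: the logarithmic series (I6) fires (the logarithm: parameters (1,1;2), x = -\frac{1}{5}). Its exact value is 4 \cdot \ln\left(\frac{6}{5}\right).


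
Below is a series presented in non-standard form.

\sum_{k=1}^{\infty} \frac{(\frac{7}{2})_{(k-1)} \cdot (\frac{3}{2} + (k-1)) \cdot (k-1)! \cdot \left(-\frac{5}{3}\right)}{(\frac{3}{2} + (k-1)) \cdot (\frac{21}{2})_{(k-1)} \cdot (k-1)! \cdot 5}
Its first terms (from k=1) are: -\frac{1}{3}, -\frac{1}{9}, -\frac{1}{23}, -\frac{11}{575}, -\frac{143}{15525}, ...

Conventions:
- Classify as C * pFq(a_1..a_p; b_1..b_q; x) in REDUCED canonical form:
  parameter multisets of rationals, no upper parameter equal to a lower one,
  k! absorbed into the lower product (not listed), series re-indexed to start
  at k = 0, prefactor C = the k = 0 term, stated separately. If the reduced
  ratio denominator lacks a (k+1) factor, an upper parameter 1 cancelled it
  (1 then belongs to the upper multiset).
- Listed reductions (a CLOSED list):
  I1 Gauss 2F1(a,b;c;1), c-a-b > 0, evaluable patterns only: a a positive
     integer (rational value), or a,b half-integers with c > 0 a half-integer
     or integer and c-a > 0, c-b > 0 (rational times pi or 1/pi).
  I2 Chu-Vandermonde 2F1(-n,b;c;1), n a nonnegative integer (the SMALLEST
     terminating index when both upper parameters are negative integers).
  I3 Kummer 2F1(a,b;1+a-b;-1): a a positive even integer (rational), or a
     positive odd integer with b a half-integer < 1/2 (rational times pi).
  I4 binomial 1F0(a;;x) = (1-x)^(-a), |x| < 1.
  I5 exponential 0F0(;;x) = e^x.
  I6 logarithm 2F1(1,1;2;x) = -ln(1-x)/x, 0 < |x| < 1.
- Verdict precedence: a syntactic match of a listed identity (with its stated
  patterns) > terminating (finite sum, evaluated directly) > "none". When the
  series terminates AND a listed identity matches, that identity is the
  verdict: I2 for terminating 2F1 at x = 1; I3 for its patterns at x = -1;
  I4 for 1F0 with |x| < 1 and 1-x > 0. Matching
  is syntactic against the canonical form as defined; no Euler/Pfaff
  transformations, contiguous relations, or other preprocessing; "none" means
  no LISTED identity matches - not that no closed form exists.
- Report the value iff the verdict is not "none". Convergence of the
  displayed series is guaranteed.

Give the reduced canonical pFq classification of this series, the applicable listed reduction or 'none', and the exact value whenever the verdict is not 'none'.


This is -\frac{1}{3} * 2F1(1, \frac{7}{2}; \frac{21}{2}; 1) in reduced canonical form. Verdict: the Gauss summation I1 matches (x = 1: the Gamma ratio telescopes since c-a-b = 6 > 0 and a = 1 in Z>0). Its exact value is -\frac{19}{36}.

Structural cue: from the first term -\frac{1}{3}: the constant factors (C = -1/3, x = 1) combine into one prefactor.
Ratio: r(k) = 1 * (k+1) (k+\frac{7}{2}) / [(k+\frac{21}{2}) (k+1)] - rational; roots negated = parameters, x = 1, C = -\frac{1}{3}.


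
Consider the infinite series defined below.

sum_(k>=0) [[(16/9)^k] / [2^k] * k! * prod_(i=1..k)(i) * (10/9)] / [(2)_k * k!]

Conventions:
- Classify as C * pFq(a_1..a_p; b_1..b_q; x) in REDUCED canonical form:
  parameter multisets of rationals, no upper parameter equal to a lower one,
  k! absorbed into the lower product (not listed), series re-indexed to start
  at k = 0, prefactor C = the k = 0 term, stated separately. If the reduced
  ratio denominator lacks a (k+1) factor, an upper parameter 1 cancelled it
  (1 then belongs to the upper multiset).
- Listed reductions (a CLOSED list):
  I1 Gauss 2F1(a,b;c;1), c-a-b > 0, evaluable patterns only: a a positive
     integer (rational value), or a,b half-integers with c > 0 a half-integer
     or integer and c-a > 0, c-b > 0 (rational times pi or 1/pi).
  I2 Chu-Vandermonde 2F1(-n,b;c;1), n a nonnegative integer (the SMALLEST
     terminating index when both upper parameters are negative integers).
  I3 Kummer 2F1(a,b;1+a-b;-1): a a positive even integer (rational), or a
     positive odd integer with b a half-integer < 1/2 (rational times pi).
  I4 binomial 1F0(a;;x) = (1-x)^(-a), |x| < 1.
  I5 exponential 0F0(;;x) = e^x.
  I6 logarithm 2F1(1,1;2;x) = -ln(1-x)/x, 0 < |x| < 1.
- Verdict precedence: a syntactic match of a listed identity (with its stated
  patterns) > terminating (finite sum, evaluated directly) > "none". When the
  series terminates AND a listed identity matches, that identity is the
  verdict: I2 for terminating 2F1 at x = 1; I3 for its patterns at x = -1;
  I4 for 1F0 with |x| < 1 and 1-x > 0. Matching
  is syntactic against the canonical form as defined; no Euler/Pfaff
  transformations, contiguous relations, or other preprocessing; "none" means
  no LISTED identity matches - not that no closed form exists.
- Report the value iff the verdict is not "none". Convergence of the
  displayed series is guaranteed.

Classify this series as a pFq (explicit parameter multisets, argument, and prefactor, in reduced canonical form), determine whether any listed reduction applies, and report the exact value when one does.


The series (x = 8/9) is 2F1: upper {1, 1}, lower {2}, prefactor 10/9. Verdict: logarithm (I6) applies (the logarithm: parameters (1,1;2), x = 8/9). Hence: (-5/4) * ln(1/9).

Key observation: from the first term 10/9: the running product (prefactor 10/9) telescopes to a rising factorial.
Adjacent-term ratio: r(k) = (8/9) * (k+1) (k+1) / [(k+2) (k+1)] - rational; roots negated = parameters, x = (8/9), C = 10/9.


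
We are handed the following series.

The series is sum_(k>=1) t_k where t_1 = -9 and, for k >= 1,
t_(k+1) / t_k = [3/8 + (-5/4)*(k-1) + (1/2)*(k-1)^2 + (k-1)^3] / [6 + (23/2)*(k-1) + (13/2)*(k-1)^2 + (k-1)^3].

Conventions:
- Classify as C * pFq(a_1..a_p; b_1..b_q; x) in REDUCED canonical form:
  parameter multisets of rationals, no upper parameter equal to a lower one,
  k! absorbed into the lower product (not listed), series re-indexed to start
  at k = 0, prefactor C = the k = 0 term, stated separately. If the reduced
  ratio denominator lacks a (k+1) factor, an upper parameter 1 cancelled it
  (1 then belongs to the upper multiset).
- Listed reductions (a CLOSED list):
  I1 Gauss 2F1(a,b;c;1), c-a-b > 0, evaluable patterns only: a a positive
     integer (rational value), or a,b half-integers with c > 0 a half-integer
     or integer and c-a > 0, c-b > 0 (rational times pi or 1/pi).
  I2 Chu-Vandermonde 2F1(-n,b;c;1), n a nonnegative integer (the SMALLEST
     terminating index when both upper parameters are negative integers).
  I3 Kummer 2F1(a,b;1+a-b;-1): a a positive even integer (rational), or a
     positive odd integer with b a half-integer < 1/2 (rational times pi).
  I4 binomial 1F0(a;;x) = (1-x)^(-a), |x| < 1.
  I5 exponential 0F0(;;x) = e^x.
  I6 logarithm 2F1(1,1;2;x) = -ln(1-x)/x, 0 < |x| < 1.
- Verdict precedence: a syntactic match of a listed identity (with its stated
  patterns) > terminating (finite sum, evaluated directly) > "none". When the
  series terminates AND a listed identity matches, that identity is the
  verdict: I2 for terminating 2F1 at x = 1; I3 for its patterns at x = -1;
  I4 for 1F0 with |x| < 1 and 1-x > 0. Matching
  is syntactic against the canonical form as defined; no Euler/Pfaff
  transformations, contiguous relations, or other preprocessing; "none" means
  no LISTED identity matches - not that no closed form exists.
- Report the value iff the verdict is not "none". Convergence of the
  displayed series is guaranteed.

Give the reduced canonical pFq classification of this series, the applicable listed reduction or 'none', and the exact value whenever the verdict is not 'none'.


x = 1 here; the reduced form reads 2F1, upper {-1/2, -1/2}, lower {4}, C = -9. Verdict at x = 1: Gauss (I1, half-integer pattern) matches (x = 1; upper {-1/2, -1/2} half-integers, c = 4 in the evaluable pattern). Hence: (-36864/1225) / pi.

Key step: t_0 = -9 here, and the expanded ratio factors over Q; C = -9, roots give parameters.
Consecutive-term ratio: r(k) = 1 * (k-1/2) (k-1/2) / [(k+4) (k+1)] - poly over poly, x = 1 from leading terms; C = -9 at k = 0.


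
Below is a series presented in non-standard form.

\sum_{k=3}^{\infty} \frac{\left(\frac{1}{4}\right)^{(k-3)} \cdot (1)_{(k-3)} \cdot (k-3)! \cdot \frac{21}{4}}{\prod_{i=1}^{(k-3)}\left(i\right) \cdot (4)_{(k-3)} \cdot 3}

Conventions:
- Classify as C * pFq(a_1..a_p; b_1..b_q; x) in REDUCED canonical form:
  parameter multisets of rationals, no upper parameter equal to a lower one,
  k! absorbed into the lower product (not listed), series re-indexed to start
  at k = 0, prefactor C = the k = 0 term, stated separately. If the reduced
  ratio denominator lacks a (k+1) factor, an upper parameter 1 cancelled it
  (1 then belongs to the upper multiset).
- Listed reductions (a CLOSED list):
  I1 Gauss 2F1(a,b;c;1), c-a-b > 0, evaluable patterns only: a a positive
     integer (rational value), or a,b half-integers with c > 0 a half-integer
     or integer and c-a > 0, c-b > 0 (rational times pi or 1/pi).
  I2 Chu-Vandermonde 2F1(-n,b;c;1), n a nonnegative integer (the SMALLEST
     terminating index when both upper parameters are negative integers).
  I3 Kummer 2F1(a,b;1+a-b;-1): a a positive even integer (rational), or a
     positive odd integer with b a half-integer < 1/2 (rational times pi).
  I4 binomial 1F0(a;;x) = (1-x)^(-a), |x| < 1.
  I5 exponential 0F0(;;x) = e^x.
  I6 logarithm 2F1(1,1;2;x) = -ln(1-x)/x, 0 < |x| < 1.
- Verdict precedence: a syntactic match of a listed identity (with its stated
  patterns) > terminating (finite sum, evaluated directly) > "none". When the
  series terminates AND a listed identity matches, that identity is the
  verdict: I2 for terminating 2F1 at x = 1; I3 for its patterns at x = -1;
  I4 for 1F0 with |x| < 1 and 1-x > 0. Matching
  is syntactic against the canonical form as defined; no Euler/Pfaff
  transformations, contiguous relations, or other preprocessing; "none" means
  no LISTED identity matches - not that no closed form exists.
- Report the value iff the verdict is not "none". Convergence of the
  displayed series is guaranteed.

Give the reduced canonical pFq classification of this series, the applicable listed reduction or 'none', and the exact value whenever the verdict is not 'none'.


With C = \frac{7}{4}: the canonical form is 2F1(1, 1; 4; \frac{1}{4}). Verdict: none. A 2F1 with upper {1, 1} fits none of I1-I6 at x = \frac{1}{4}; the sum runs forever.

The tell: with t_0 = \frac{7}{4}, the product of the first k integers (C = 7/4, x = 1/4) is k!.
Step ratio: r(k) = \frac{1}{4} * (k+1) (k+1) / [(k+4) (k+1)] ; factor over Q: parameters, x = \frac{1}{4}, and C = \frac{7}{4}.
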